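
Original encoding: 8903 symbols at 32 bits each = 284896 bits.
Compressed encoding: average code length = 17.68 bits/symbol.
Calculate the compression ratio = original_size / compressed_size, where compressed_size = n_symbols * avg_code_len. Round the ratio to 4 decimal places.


original_size = n_symbols * orig_bits = 8903 * 32 = 284896 bits
compressed_size = n_symbols * avg_code_len = 8903 * 17.68 = 157405.04 bits
ratio = original_size / compressed_size = 284896 / 157405.04 = 1.81

Compression ratio = 1.81


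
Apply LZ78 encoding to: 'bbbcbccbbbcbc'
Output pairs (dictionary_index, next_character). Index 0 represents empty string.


LZ78 encoding steps:
Dictionary: {0: ''}
Step 1: w='' (idx 0), next='b' -> output (0, 'b'), add 'b' as idx 1
Step 2: w='b' (idx 1), next='b' -> output (1, 'b'), add 'bb' as idx 2
Step 3: w='' (idx 0), next='c' -> output (0, 'c'), add 'c' as idx 3
Step 4: w='b' (idx 1), next='c' -> output (1, 'c'), add 'bc' as idx 4
Step 5: w='c' (idx 3), next='b' -> output (3, 'b'), add 'cb' as idx 5
Step 6: w='bb' (idx 2), next='c' -> output (2, 'c'), add 'bbc' as idx 6
Step 7: w='bc' (idx 4), end of input -> output (4, '')


Encoded: [(0, 'b'), (1, 'b'), (0, 'c'), (1, 'c'), (3, 'b'), (2, 'c'), (4, '')]


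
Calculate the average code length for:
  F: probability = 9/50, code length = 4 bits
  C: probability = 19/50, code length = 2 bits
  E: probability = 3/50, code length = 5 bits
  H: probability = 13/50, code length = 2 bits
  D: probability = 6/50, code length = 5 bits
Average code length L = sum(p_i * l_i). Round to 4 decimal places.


Weighted contributions p_i * l_i:
  F: (9/50) * 4 = 36/50
  C: (19/50) * 2 = 38/50
  E: (3/50) * 5 = 15/50
  H: (13/50) * 2 = 26/50
  D: (6/50) * 5 = 30/50
Sum = (36 + 38 + 15 + 26 + 30)/50 = 145/50

L = 145/50 = 2.9000 bits/symbol


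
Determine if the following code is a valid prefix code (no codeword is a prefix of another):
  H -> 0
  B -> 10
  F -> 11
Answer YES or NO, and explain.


Checking each pair (does one codeword prefix another?):
  H='0' vs B='10': no prefix
  H='0' vs F='11': no prefix
  B='10' vs H='0': no prefix
  B='10' vs F='11': no prefix
  F='11' vs H='0': no prefix
  F='11' vs B='10': no prefix
No violation found over all pairs.

YES -- this is a valid prefix code. No codeword is a prefix of any other codeword.


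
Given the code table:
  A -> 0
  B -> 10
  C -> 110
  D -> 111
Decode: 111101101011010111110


Decoding:
111 -> D
10 -> B
110 -> C
10 -> B
110 -> C
10 -> B
111 -> D
110 -> C


Result: DBCBCBDC


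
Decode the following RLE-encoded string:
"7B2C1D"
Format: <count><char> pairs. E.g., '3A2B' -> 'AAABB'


Expanding each <count><char> pair:
  7B -> 'BBBBBBB'
  2C -> 'CC'
  1D -> 'D'

Decoded = BBBBBBBCCD


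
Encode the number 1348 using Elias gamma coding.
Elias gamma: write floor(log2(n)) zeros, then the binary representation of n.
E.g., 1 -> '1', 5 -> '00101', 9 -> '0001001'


num_bits = floor(log2(1348)) + 1 = 11
leading_zeros = num_bits - 1 = 10
binary(1348) = 10101000100

Elias gamma(1348) = '0000000000' + '10101000100' = 000000000010101000100 (21 bits)


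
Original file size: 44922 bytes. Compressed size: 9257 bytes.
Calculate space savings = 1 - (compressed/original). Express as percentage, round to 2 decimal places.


ratio = compressed/original = 9257/44922 = 0.206068
savings = 1 - ratio = 1 - 0.206068 = 0.793932
as a percentage: 0.793932 * 100 = 79.39%

Space savings = 1 - 9257/44922 = 79.39%


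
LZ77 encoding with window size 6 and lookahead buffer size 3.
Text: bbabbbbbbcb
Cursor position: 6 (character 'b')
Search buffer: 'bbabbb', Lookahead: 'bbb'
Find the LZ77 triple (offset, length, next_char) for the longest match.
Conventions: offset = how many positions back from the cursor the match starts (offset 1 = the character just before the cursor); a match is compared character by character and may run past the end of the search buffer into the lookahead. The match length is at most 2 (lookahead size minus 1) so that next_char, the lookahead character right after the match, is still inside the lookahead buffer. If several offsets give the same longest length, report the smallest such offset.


Try each offset into the search buffer:
  offset=1 (pos 5, char 'b'): match length 2
  offset=2 (pos 4, char 'b'): match length 2
  offset=3 (pos 3, char 'b'): match length 2
  offset=4 (pos 2, char 'a'): match length 0
  offset=5 (pos 1, char 'b'): match length 1
  offset=6 (pos 0, char 'b'): match length 2
Longest match has length 2, found at offsets 1, 2, 3, 6; take the smallest, offset 1.
next_char = character at position 6 + 2 = 8 -> 'b'

Best match: offset=1, length=2 (matching 'bb' starting at position 5)
LZ77 triple: (1, 2, 'b')


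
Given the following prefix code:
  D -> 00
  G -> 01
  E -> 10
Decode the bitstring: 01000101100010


Decoding step by step:
Bits 01 -> G
Bits 00 -> D
Bits 01 -> G
Bits 01 -> G
Bits 10 -> E
Bits 00 -> D
Bits 10 -> E


Decoded message: GDGGEDE


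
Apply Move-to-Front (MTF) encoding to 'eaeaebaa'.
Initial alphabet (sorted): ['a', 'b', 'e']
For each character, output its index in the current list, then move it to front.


MTF encoding:
'e': index 2 in ['a', 'b', 'e'] -> ['e', 'a', 'b']
'a': index 1 in ['e', 'a', 'b'] -> ['a', 'e', 'b']
'e': index 1 in ['a', 'e', 'b'] -> ['e', 'a', 'b']
'a': index 1 in ['e', 'a', 'b'] -> ['a', 'e', 'b']
'e': index 1 in ['a', 'e', 'b'] -> ['e', 'a', 'b']
'b': index 2 in ['e', 'a', 'b'] -> ['b', 'e', 'a']
'a': index 2 in ['b', 'e', 'a'] -> ['a', 'b', 'e']
'a': index 0 in ['a', 'b', 'e'] -> ['a', 'b', 'e']


Output: [2, 1, 1, 1, 1, 2, 2, 0]


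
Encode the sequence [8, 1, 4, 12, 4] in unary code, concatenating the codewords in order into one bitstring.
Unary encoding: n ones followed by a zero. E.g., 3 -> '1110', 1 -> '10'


Encode each number as n ones followed by a terminating 0:
  8 -> 111111110 (9 bits)
  1 -> 10 (2 bits)
  4 -> 11110 (5 bits)
  12 -> 1111111111110 (13 bits)
  4 -> 11110 (5 bits)
Total length = 9 + 2 + 5 + 13 + 5 = 34 bits.

Unary([8, 1, 4, 12, 4]) = 1111111101011110111111111111011110 (34 bits)


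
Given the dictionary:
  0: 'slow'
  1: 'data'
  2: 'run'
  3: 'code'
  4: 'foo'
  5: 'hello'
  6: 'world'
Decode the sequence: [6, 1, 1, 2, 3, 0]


Look up each index in the dictionary:
  6 -> 'world'
  1 -> 'data'
  1 -> 'data'
  2 -> 'run'
  3 -> 'code'
  0 -> 'slow'

Decoded: "world data data run code slow"


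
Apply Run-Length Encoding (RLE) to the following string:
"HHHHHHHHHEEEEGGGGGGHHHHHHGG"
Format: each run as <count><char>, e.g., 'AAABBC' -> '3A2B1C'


Scanning runs left to right:
  i=0: run of 'H' x 9 -> '9H'
  i=9: run of 'E' x 4 -> '4E'
  i=13: run of 'G' x 6 -> '6G'
  i=19: run of 'H' x 6 -> '6H'
  i=25: run of 'G' x 2 -> '2G'

RLE = 9H4E6G6H2G


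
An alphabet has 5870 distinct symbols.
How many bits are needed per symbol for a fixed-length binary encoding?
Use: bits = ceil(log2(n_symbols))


log2(5870) = 12.5191
Bracket: 2^12 = 4096 < 5870 <= 2^13 = 8192
So ceil(log2(5870)) = 13

bits = ceil(log2(5870)) = ceil(12.5191) = 13 bits


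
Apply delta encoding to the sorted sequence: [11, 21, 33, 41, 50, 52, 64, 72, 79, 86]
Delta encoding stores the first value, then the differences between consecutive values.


First value: 11
Deltas:
  21 - 11 = 10
  33 - 21 = 12
  41 - 33 = 8
  50 - 41 = 9
  52 - 50 = 2
  64 - 52 = 12
  72 - 64 = 8
  79 - 72 = 7
  86 - 79 = 7


Delta encoded: [11, 10, 12, 8, 9, 2, 12, 8, 7, 7]


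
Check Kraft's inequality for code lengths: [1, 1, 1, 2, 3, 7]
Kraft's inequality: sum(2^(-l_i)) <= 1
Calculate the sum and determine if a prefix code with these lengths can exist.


Sum = 2^(-1) + 2^(-1) + 2^(-1) + 2^(-2) + 2^(-3) + 2^(-7)
    = 0.5 + 0.5 + 0.5 + 0.25 + 0.125 + 0.0078125
    = 241/128 = 1.8828125
Since 1.8828125 > 1, Kraft's inequality is NOT satisfied.
A prefix code with these lengths CANNOT exist.

Kraft sum = 1.8828125. Not satisfied.


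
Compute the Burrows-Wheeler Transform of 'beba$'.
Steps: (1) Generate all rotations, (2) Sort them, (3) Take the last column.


Rotations (sorted):
  0: $beba -> last char: a
  1: a$beb -> last char: b
  2: ba$be -> last char: e
  3: beba$ -> last char: $
  4: eba$b -> last char: b


BWT = abe$b


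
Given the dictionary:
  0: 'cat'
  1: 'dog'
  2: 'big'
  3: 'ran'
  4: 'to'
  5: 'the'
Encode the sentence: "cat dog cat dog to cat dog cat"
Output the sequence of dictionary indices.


Look up each word in the dictionary:
  'cat' -> 0
  'dog' -> 1
  'cat' -> 0
  'dog' -> 1
  'to' -> 4
  'cat' -> 0
  'dog' -> 1
  'cat' -> 0

Encoded: [0, 1, 0, 1, 4, 0, 1, 0]


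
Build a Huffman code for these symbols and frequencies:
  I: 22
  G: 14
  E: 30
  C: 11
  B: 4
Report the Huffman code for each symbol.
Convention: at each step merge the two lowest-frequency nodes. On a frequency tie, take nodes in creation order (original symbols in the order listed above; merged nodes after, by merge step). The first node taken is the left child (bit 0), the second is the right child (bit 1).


Huffman tree construction:
Step 1: Merge B(4) + C(11) = 15
Step 2: Merge G(14) + (B+C)(15) = 29
Step 3: Merge I(22) + (G+(B+C))(29) = 51
Step 4: Merge E(30) + (I+(G+(B+C)))(51) = 81
Read each symbol's code off the tree from the root (left child = 0, right child = 1).

Codes:
  I: 10 (length 2)
  G: 110 (length 3)
  E: 0 (length 1)
  C: 1111 (length 4)
  B: 1110 (length 4)
Average code length: 176/81 = 2.1728 bits/symbol


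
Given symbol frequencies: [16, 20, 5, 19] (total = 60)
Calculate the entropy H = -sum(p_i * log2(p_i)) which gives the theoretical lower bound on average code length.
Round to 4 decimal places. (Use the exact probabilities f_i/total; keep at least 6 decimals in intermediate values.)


Per-symbol terms -p_i * log2(p_i) with p_i = f_i/60:
  p = 16/60 = 0.266667: log2(p) = -1.906891, -p*log2(p) = 0.508504
  p = 20/60 = 0.333333: log2(p) = -1.584963, -p*log2(p) = 0.528321
  p = 5/60 = 0.083333: log2(p) = -3.584963, -p*log2(p) = 0.298747
  p = 19/60 = 0.316667: log2(p) = -1.658963, -p*log2(p) = 0.525338
H = 0.508504 + 0.528321 + 0.298747 + 0.525338 = 1.860910

H = 1.8609 bits/symbol


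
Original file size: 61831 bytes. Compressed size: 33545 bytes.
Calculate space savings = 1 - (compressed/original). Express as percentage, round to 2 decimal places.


ratio = compressed/original = 33545/61831 = 0.542527
savings = 1 - ratio = 1 - 0.542527 = 0.457473
as a percentage: 0.457473 * 100 = 45.75%

Space savings = 1 - 33545/61831 = 45.75%


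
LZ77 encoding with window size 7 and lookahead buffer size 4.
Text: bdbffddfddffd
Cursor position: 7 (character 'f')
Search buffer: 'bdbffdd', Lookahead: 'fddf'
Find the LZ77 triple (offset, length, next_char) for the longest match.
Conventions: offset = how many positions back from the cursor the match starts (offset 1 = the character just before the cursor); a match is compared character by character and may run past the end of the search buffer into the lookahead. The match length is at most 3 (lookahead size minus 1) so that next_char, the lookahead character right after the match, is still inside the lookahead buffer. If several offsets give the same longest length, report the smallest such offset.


Try each offset into the search buffer:
  offset=1 (pos 6, char 'd'): match length 0
  offset=2 (pos 5, char 'd'): match length 0
  offset=3 (pos 4, char 'f'): match length 3
  offset=4 (pos 3, char 'f'): match length 1
  offset=5 (pos 2, char 'b'): match length 0
  offset=6 (pos 1, char 'd'): match length 0
  offset=7 (pos 0, char 'b'): match length 0
Longest match has length 3 at offset 3.
next_char = character at position 7 + 3 = 10 -> 'f'

Best match: offset=3, length=3 (matching 'fdd' starting at position 4)
LZ77 triple: (3, 3, 'f')


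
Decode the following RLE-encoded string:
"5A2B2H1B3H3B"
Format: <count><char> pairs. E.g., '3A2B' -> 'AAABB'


Expanding each <count><char> pair:
  5A -> 'AAAAA'
  2B -> 'BB'
  2H -> 'HH'
  1B -> 'B'
  3H -> 'HHH'
  3B -> 'BBB'

Decoded = AAAAABBHHBHHHBBB


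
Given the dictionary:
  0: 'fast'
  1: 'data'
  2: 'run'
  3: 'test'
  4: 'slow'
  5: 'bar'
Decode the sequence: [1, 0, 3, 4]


Look up each index in the dictionary:
  1 -> 'data'
  0 -> 'fast'
  3 -> 'test'
  4 -> 'slow'

Decoded: "data fast test slow"


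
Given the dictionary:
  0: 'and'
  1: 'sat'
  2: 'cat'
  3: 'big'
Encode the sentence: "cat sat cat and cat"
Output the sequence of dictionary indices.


Look up each word in the dictionary:
  'cat' -> 2
  'sat' -> 1
  'cat' -> 2
  'and' -> 0
  'cat' -> 2

Encoded: [2, 1, 2, 0, 2]


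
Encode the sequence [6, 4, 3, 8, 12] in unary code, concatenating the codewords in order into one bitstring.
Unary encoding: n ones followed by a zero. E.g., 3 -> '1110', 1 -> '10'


Encode each number as n ones followed by a terminating 0:
  6 -> 1111110 (7 bits)
  4 -> 11110 (5 bits)
  3 -> 1110 (4 bits)
  8 -> 111111110 (9 bits)
  12 -> 1111111111110 (13 bits)
Total length = 7 + 5 + 4 + 9 + 13 = 38 bits.

Unary([6, 4, 3, 8, 12]) = 11111101111011101111111101111111111110 (38 bits)


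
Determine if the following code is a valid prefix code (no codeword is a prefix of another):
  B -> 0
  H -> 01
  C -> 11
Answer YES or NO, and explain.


Checking each pair (does one codeword prefix another?):
  B='0' vs H='01': prefix -- VIOLATION

NO -- this is NOT a valid prefix code. B (0) is a prefix of H (01).


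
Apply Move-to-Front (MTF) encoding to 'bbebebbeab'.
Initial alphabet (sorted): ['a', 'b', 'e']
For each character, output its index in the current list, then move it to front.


MTF encoding:
'b': index 1 in ['a', 'b', 'e'] -> ['b', 'a', 'e']
'b': index 0 in ['b', 'a', 'e'] -> ['b', 'a', 'e']
'e': index 2 in ['b', 'a', 'e'] -> ['e', 'b', 'a']
'b': index 1 in ['e', 'b', 'a'] -> ['b', 'e', 'a']
'e': index 1 in ['b', 'e', 'a'] -> ['e', 'b', 'a']
'b': index 1 in ['e', 'b', 'a'] -> ['b', 'e', 'a']
'b': index 0 in ['b', 'e', 'a'] -> ['b', 'e', 'a']
'e': index 1 in ['b', 'e', 'a'] -> ['e', 'b', 'a']
'a': index 2 in ['e', 'b', 'a'] -> ['a', 'e', 'b']
'b': index 2 in ['a', 'e', 'b'] -> ['b', 'a', 'e']


Output: [1, 0, 2, 1, 1, 1, 0, 1, 2, 2]


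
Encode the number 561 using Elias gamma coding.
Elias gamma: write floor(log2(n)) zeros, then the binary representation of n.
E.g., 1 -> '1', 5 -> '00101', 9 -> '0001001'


num_bits = floor(log2(561)) + 1 = 10
leading_zeros = num_bits - 1 = 9
binary(561) = 1000110001

Elias gamma(561) = '000000000' + '1000110001' = 0000000001000110001 (19 bits)


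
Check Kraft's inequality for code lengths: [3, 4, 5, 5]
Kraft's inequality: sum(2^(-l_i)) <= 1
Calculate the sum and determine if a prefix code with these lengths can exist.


Sum = 2^(-3) + 2^(-4) + 2^(-5) + 2^(-5)
    = 0.125 + 0.0625 + 0.03125 + 0.03125
    = 8/32 = 0.25
Since 0.25 <= 1, Kraft's inequality IS satisfied.
A prefix code with these lengths CAN exist.

Kraft sum = 0.25. Satisfied.


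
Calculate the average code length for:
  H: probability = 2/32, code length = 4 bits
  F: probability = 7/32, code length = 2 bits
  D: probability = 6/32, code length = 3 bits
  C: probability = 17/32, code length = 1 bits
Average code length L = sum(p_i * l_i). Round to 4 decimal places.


Weighted contributions p_i * l_i:
  H: (2/32) * 4 = 8/32
  F: (7/32) * 2 = 14/32
  D: (6/32) * 3 = 18/32
  C: (17/32) * 1 = 17/32
Sum = (8 + 14 + 18 + 17)/32 = 57/32

L = 57/32 = 1.7813 bits/symbol


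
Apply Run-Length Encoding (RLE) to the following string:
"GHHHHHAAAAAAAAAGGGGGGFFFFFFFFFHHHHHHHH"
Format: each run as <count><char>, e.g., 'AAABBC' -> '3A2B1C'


Scanning runs left to right:
  i=0: run of 'G' x 1 -> '1G'
  i=1: run of 'H' x 5 -> '5H'
  i=6: run of 'A' x 9 -> '9A'
  i=15: run of 'G' x 6 -> '6G'
  i=21: run of 'F' x 9 -> '9F'
  i=30: run of 'H' x 8 -> '8H'

RLE = 1G5H9A6G9F8H


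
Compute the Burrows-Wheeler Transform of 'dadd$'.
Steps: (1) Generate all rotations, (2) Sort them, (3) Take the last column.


Rotations (sorted):
  0: $dadd -> last char: d
  1: add$d -> last char: d
  2: d$dad -> last char: d
  3: dadd$ -> last char: $
  4: dd$da -> last char: a


BWT = ddd$a


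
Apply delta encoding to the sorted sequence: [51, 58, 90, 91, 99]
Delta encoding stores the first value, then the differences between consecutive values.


First value: 51
Deltas:
  58 - 51 = 7
  90 - 58 = 32
  91 - 90 = 1
  99 - 91 = 8


Delta encoded: [51, 7, 32, 1, 8]


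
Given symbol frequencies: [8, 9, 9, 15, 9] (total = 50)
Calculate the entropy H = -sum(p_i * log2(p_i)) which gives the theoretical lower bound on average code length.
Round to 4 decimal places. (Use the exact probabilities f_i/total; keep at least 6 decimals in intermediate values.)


Per-symbol terms -p_i * log2(p_i) with p_i = f_i/50:
  p = 8/50 = 0.160000: log2(p) = -2.643856, -p*log2(p) = 0.423017
  p = 9/50 = 0.180000: log2(p) = -2.473931, -p*log2(p) = 0.445308
  p = 9/50 = 0.180000: log2(p) = -2.473931, -p*log2(p) = 0.445308
  p = 15/50 = 0.300000: log2(p) = -1.736966, -p*log2(p) = 0.521090
  p = 9/50 = 0.180000: log2(p) = -2.473931, -p*log2(p) = 0.445308
H = 0.423017 + 0.445308 + 0.445308 + 0.521090 + 0.445308 = 2.280031

H = 2.28 bits/symbol


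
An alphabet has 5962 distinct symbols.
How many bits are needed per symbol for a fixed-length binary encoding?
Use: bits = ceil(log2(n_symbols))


log2(5962) = 12.5416
Bracket: 2^12 = 4096 < 5962 <= 2^13 = 8192
So ceil(log2(5962)) = 13

bits = ceil(log2(5962)) = ceil(12.5416) = 13 bits


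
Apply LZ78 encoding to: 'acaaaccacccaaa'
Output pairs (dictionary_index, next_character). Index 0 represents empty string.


LZ78 encoding steps:
Dictionary: {0: ''}
Step 1: w='' (idx 0), next='a' -> output (0, 'a'), add 'a' as idx 1
Step 2: w='' (idx 0), next='c' -> output (0, 'c'), add 'c' as idx 2
Step 3: w='a' (idx 1), next='a' -> output (1, 'a'), add 'aa' as idx 3
Step 4: w='a' (idx 1), next='c' -> output (1, 'c'), add 'ac' as idx 4
Step 5: w='c' (idx 2), next='a' -> output (2, 'a'), add 'ca' as idx 5
Step 6: w='c' (idx 2), next='c' -> output (2, 'c'), add 'cc' as idx 6
Step 7: w='ca' (idx 5), next='a' -> output (5, 'a'), add 'caa' as idx 7
Step 8: w='a' (idx 1), end of input -> output (1, '')


Encoded: [(0, 'a'), (0, 'c'), (1, 'a'), (1, 'c'), (2, 'a'), (2, 'c'), (5, 'a'), (1, '')]


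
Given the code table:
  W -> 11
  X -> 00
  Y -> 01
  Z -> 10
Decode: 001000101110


Decoding:
00 -> X
10 -> Z
00 -> X
10 -> Z
11 -> W
10 -> Z


Result: XZXZWZ


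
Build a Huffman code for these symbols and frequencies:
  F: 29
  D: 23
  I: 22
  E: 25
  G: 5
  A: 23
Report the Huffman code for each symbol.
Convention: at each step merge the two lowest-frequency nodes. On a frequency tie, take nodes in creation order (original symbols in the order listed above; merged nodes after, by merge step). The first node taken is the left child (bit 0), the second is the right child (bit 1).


Huffman tree construction:
Step 1: Merge G(5) + I(22) = 27
Step 2: Merge D(23) + A(23) = 46
Step 3: Merge E(25) + (G+I)(27) = 52
Step 4: Merge F(29) + (D+A)(46) = 75
Step 5: Merge (E+(G+I))(52) + (F+(D+A))(75) = 127
Read each symbol's code off the tree from the root (left child = 0, right child = 1).

Codes:
  F: 10 (length 2)
  D: 110 (length 3)
  I: 011 (length 3)
  E: 00 (length 2)
  G: 010 (length 3)
  A: 111 (length 3)
Average code length: 327/127 = 2.5748 bits/symbol


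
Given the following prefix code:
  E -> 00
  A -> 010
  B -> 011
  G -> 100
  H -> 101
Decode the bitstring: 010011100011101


Decoding step by step:
Bits 010 -> A
Bits 011 -> B
Bits 100 -> G
Bits 011 -> B
Bits 101 -> H


Decoded message: ABGBH


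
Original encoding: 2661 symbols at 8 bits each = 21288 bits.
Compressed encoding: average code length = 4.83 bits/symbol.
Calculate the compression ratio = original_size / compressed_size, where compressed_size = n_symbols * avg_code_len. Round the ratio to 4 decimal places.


original_size = n_symbols * orig_bits = 2661 * 8 = 21288 bits
compressed_size = n_symbols * avg_code_len = 2661 * 4.83 = 12852.63 bits
ratio = original_size / compressed_size = 21288 / 12852.63 = 1.6563

Compression ratio = 1.6563


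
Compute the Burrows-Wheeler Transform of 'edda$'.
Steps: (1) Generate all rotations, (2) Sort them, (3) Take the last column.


Rotations (sorted):
  0: $edda -> last char: a
  1: a$edd -> last char: d
  2: da$ed -> last char: d
  3: dda$e -> last char: e
  4: edda$ -> last char: $


BWT = adde$


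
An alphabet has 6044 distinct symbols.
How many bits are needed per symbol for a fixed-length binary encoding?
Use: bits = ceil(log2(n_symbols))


log2(6044) = 12.5613
Bracket: 2^12 = 4096 < 6044 <= 2^13 = 8192
So ceil(log2(6044)) = 13

bits = ceil(log2(6044)) = ceil(12.5613) = 13 bits


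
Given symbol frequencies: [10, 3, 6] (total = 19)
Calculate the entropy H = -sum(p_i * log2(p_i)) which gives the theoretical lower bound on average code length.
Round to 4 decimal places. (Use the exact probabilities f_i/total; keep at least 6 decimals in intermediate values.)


Per-symbol terms -p_i * log2(p_i) with p_i = f_i/19:
  p = 10/19 = 0.526316: log2(p) = -0.925999, -p*log2(p) = 0.487368
  p = 3/19 = 0.157895: log2(p) = -2.662965, -p*log2(p) = 0.420468
  p = 6/19 = 0.315789: log2(p) = -1.662965, -p*log2(p) = 0.525147
H = 0.487368 + 0.420468 + 0.525147 = 1.432983

H = 1.433 bits/symbol


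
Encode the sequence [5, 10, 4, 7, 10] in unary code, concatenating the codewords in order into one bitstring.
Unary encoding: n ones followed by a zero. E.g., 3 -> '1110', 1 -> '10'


Encode each number as n ones followed by a terminating 0:
  5 -> 111110 (6 bits)
  10 -> 11111111110 (11 bits)
  4 -> 11110 (5 bits)
  7 -> 11111110 (8 bits)
  10 -> 11111111110 (11 bits)
Total length = 6 + 11 + 5 + 8 + 11 = 41 bits.

Unary([5, 10, 4, 7, 10]) = 11111011111111110111101111111011111111110 (41 bits)


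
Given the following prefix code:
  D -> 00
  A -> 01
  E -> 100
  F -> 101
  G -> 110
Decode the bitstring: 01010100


Decoding step by step:
Bits 01 -> A
Bits 01 -> A
Bits 01 -> A
Bits 00 -> D


Decoded message: AAAD


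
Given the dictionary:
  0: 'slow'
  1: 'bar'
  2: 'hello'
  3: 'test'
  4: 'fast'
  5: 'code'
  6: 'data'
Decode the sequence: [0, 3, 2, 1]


Look up each index in the dictionary:
  0 -> 'slow'
  3 -> 'test'
  2 -> 'hello'
  1 -> 'bar'

Decoded: "slow test hello bar"


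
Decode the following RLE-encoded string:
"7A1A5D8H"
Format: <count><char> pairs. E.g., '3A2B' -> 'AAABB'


Expanding each <count><char> pair:
  7A -> 'AAAAAAA'
  1A -> 'A'
  5D -> 'DDDDD'
  8H -> 'HHHHHHHH'

Decoded = AAAAAAAADDDDDHHHHHHHH


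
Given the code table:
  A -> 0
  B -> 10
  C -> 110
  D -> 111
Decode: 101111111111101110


Decoding:
10 -> B
111 -> D
111 -> D
111 -> D
110 -> C
111 -> D
0 -> A


Result: BDDDCDA


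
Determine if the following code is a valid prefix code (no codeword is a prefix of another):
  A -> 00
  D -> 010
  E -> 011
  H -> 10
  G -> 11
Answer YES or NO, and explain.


Checking each pair (does one codeword prefix another?):
  A='00' vs D='010': no prefix
  A='00' vs E='011': no prefix
  A='00' vs H='10': no prefix
  A='00' vs G='11': no prefix
  D='010' vs A='00': no prefix
  D='010' vs E='011': no prefix
  D='010' vs H='10': no prefix
  D='010' vs G='11': no prefix
  E='011' vs A='00': no prefix
  E='011' vs D='010': no prefix
  E='011' vs H='10': no prefix
  E='011' vs G='11': no prefix
  H='10' vs A='00': no prefix
  H='10' vs D='010': no prefix
  H='10' vs E='011': no prefix
  H='10' vs G='11': no prefix
  G='11' vs A='00': no prefix
  G='11' vs D='010': no prefix
  G='11' vs E='011': no prefix
  G='11' vs H='10': no prefix
No violation found over all pairs.

YES -- this is a valid prefix code. No codeword is a prefix of any other codeword.


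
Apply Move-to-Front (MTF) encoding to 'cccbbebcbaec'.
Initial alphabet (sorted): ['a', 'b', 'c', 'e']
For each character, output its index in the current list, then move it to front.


MTF encoding:
'c': index 2 in ['a', 'b', 'c', 'e'] -> ['c', 'a', 'b', 'e']
'c': index 0 in ['c', 'a', 'b', 'e'] -> ['c', 'a', 'b', 'e']
'c': index 0 in ['c', 'a', 'b', 'e'] -> ['c', 'a', 'b', 'e']
'b': index 2 in ['c', 'a', 'b', 'e'] -> ['b', 'c', 'a', 'e']
'b': index 0 in ['b', 'c', 'a', 'e'] -> ['b', 'c', 'a', 'e']
'e': index 3 in ['b', 'c', 'a', 'e'] -> ['e', 'b', 'c', 'a']
'b': index 1 in ['e', 'b', 'c', 'a'] -> ['b', 'e', 'c', 'a']
'c': index 2 in ['b', 'e', 'c', 'a'] -> ['c', 'b', 'e', 'a']
'b': index 1 in ['c', 'b', 'e', 'a'] -> ['b', 'c', 'e', 'a']
'a': index 3 in ['b', 'c', 'e', 'a'] -> ['a', 'b', 'c', 'e']
'e': index 3 in ['a', 'b', 'c', 'e'] -> ['e', 'a', 'b', 'c']
'c': index 3 in ['e', 'a', 'b', 'c'] -> ['c', 'e', 'a', 'b']


Output: [2, 0, 0, 2, 0, 3, 1, 2, 1, 3, 3, 3]


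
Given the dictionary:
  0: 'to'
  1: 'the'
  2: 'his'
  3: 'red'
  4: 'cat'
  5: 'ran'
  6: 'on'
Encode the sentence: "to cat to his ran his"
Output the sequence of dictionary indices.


Look up each word in the dictionary:
  'to' -> 0
  'cat' -> 4
  'to' -> 0
  'his' -> 2
  'ran' -> 5
  'his' -> 2

Encoded: [0, 4, 0, 2, 5, 2]


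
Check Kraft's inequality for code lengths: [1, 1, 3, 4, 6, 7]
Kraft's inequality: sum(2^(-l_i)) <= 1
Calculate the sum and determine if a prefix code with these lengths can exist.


Sum = 2^(-1) + 2^(-1) + 2^(-3) + 2^(-4) + 2^(-6) + 2^(-7)
    = 0.5 + 0.5 + 0.125 + 0.0625 + 0.015625 + 0.0078125
    = 155/128 = 1.2109375
Since 1.2109375 > 1, Kraft's inequality is NOT satisfied.
A prefix code with these lengths CANNOT exist.

Kraft sum = 1.2109375. Not satisfied.


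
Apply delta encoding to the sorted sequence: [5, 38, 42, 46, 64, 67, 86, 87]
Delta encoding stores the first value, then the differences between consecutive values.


First value: 5
Deltas:
  38 - 5 = 33
  42 - 38 = 4
  46 - 42 = 4
  64 - 46 = 18
  67 - 64 = 3
  86 - 67 = 19
  87 - 86 = 1


Delta encoded: [5, 33, 4, 4, 18, 3, 19, 1]


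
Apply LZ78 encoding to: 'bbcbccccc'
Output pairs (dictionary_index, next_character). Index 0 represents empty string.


LZ78 encoding steps:
Dictionary: {0: ''}
Step 1: w='' (idx 0), next='b' -> output (0, 'b'), add 'b' as idx 1
Step 2: w='b' (idx 1), next='c' -> output (1, 'c'), add 'bc' as idx 2
Step 3: w='bc' (idx 2), next='c' -> output (2, 'c'), add 'bcc' as idx 3
Step 4: w='' (idx 0), next='c' -> output (0, 'c'), add 'c' as idx 4
Step 5: w='c' (idx 4), next='c' -> output (4, 'c'), add 'cc' as idx 5


Encoded: [(0, 'b'), (1, 'c'), (2, 'c'), (0, 'c'), (4, 'c')]


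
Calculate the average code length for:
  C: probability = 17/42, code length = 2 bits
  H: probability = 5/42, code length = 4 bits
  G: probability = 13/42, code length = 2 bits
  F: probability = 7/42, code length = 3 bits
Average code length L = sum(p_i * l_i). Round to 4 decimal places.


Weighted contributions p_i * l_i:
  C: (17/42) * 2 = 34/42
  H: (5/42) * 4 = 20/42
  G: (13/42) * 2 = 26/42
  F: (7/42) * 3 = 21/42
Sum = (34 + 20 + 26 + 21)/42 = 101/42

L = 101/42 = 2.4048 bits/symbol


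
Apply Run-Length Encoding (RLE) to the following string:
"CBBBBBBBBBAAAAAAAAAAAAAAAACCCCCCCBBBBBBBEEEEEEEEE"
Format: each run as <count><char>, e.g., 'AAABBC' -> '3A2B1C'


Scanning runs left to right:
  i=0: run of 'C' x 1 -> '1C'
  i=1: run of 'B' x 9 -> '9B'
  i=10: run of 'A' x 16 -> '16A'
  i=26: run of 'C' x 7 -> '7C'
  i=33: run of 'B' x 7 -> '7B'
  i=40: run of 'E' x 9 -> '9E'

RLE = 1C9B16A7C7B9E


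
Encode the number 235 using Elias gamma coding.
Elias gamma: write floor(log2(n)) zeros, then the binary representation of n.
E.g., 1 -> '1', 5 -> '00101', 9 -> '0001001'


num_bits = floor(log2(235)) + 1 = 8
leading_zeros = num_bits - 1 = 7
binary(235) = 11101011

Elias gamma(235) = '0000000' + '11101011' = 000000011101011 (15 bits)


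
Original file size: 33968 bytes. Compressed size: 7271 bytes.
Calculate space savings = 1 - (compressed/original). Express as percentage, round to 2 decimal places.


ratio = compressed/original = 7271/33968 = 0.214054
savings = 1 - ratio = 1 - 0.214054 = 0.785946
as a percentage: 0.785946 * 100 = 78.59%

Space savings = 1 - 7271/33968 = 78.59%


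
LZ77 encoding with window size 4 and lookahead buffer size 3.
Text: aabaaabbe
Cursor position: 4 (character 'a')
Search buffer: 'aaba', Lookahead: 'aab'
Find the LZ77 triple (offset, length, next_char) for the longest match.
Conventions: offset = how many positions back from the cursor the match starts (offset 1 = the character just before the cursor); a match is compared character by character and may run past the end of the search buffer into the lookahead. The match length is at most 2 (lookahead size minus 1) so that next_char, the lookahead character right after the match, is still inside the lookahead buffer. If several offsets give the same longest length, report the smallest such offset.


Try each offset into the search buffer:
  offset=1 (pos 3, char 'a'): match length 2
  offset=2 (pos 2, char 'b'): match length 0
  offset=3 (pos 1, char 'a'): match length 1
  offset=4 (pos 0, char 'a'): match length 2
Longest match has length 2, found at offsets 1, 4; take the smallest, offset 1.
next_char = character at position 4 + 2 = 6 -> 'b'

Best match: offset=1, length=2 (matching 'aa' starting at position 3)
LZ77 triple: (1, 2, 'b')


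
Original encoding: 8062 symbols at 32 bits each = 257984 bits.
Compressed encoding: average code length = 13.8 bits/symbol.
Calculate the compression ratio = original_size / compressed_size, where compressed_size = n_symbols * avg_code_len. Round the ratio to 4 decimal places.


original_size = n_symbols * orig_bits = 8062 * 32 = 257984 bits
compressed_size = n_symbols * avg_code_len = 8062 * 13.8 = 111255.6 bits
ratio = original_size / compressed_size = 257984 / 111255.6 = 2.3188

Compression ratio = 2.3188


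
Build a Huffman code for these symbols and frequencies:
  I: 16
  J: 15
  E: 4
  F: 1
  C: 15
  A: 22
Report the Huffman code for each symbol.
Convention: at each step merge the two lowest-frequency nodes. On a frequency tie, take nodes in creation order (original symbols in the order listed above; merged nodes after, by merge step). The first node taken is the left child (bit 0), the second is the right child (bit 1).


Huffman tree construction:
Step 1: Merge F(1) + E(4) = 5
Step 2: Merge (F+E)(5) + J(15) = 20
Step 3: Merge C(15) + I(16) = 31
Step 4: Merge ((F+E)+J)(20) + A(22) = 42
Step 5: Merge (C+I)(31) + (((F+E)+J)+A)(42) = 73
Read each symbol's code off the tree from the root (left child = 0, right child = 1).

Codes:
  I: 01 (length 2)
  J: 101 (length 3)
  E: 1001 (length 4)
  F: 1000 (length 4)
  C: 00 (length 2)
  A: 11 (length 2)
Average code length: 171/73 = 2.3425 bits/symbol


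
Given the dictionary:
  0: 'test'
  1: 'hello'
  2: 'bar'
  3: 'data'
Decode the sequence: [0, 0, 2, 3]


Look up each index in the dictionary:
  0 -> 'test'
  0 -> 'test'
  2 -> 'bar'
  3 -> 'data'

Decoded: "test test bar data"


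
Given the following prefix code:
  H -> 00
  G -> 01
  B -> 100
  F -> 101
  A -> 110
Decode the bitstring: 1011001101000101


Decoding step by step:
Bits 101 -> F
Bits 100 -> B
Bits 110 -> A
Bits 100 -> B
Bits 01 -> G
Bits 01 -> G


Decoded message: FBABGG


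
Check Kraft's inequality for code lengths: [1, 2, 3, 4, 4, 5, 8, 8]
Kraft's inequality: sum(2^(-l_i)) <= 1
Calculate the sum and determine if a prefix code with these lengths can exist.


Sum = 2^(-1) + 2^(-2) + 2^(-3) + 2^(-4) + 2^(-4) + 2^(-5) + 2^(-8) + 2^(-8)
    = 0.5 + 0.25 + 0.125 + 0.0625 + 0.0625 + 0.03125 + 0.00390625 + 0.00390625
    = 266/256 = 1.0390625
Since 1.0390625 > 1, Kraft's inequality is NOT satisfied.
A prefix code with these lengths CANNOT exist.

Kraft sum = 1.0390625. Not satisfied.


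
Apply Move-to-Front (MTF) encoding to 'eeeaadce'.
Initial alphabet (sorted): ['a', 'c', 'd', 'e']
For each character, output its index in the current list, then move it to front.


MTF encoding:
'e': index 3 in ['a', 'c', 'd', 'e'] -> ['e', 'a', 'c', 'd']
'e': index 0 in ['e', 'a', 'c', 'd'] -> ['e', 'a', 'c', 'd']
'e': index 0 in ['e', 'a', 'c', 'd'] -> ['e', 'a', 'c', 'd']
'a': index 1 in ['e', 'a', 'c', 'd'] -> ['a', 'e', 'c', 'd']
'a': index 0 in ['a', 'e', 'c', 'd'] -> ['a', 'e', 'c', 'd']
'd': index 3 in ['a', 'e', 'c', 'd'] -> ['d', 'a', 'e', 'c']
'c': index 3 in ['d', 'a', 'e', 'c'] -> ['c', 'd', 'a', 'e']
'e': index 3 in ['c', 'd', 'a', 'e'] -> ['e', 'c', 'd', 'a']


Output: [3, 0, 0, 1, 0, 3, 3, 3]


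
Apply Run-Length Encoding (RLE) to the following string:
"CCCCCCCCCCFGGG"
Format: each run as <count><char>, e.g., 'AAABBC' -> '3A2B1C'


Scanning runs left to right:
  i=0: run of 'C' x 10 -> '10C'
  i=10: run of 'F' x 1 -> '1F'
  i=11: run of 'G' x 3 -> '3G'

RLE = 10C1F3G


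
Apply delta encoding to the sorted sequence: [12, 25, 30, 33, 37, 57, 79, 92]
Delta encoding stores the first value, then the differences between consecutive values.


First value: 12
Deltas:
  25 - 12 = 13
  30 - 25 = 5
  33 - 30 = 3
  37 - 33 = 4
  57 - 37 = 20
  79 - 57 = 22
  92 - 79 = 13


Delta encoded: [12, 13, 5, 3, 4, 20, 22, 13]


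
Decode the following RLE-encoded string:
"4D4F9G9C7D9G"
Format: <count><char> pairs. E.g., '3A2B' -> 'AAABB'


Expanding each <count><char> pair:
  4D -> 'DDDD'
  4F -> 'FFFF'
  9G -> 'GGGGGGGGG'
  9C -> 'CCCCCCCCC'
  7D -> 'DDDDDDD'
  9G -> 'GGGGGGGGG'

Decoded = DDDDFFFFGGGGGGGGGCCCCCCCCCDDDDDDDGGGGGGGGG


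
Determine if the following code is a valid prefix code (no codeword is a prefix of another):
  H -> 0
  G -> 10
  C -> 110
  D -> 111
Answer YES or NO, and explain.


Checking each pair (does one codeword prefix another?):
  H='0' vs G='10': no prefix
  H='0' vs C='110': no prefix
  H='0' vs D='111': no prefix
  G='10' vs H='0': no prefix
  G='10' vs C='110': no prefix
  G='10' vs D='111': no prefix
  C='110' vs H='0': no prefix
  C='110' vs G='10': no prefix
  C='110' vs D='111': no prefix
  D='111' vs H='0': no prefix
  D='111' vs G='10': no prefix
  D='111' vs C='110': no prefix
No violation found over all pairs.

YES -- this is a valid prefix code. No codeword is a prefix of any other codeword.


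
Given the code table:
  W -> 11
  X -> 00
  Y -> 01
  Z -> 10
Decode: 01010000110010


Decoding:
01 -> Y
01 -> Y
00 -> X
00 -> X
11 -> W
00 -> X
10 -> Z


Result: YYXXWXZ


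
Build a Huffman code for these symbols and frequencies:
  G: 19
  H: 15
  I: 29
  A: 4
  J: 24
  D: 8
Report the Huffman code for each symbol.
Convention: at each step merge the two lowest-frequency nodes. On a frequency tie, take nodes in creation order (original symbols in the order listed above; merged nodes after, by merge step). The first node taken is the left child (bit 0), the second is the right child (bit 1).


Huffman tree construction:
Step 1: Merge A(4) + D(8) = 12
Step 2: Merge (A+D)(12) + H(15) = 27
Step 3: Merge G(19) + J(24) = 43
Step 4: Merge ((A+D)+H)(27) + I(29) = 56
Step 5: Merge (G+J)(43) + (((A+D)+H)+I)(56) = 99
Read each symbol's code off the tree from the root (left child = 0, right child = 1).

Codes:
  G: 00 (length 2)
  H: 101 (length 3)
  I: 11 (length 2)
  A: 1000 (length 4)
  J: 01 (length 2)
  D: 1001 (length 4)
Average code length: 237/99 = 2.3939 bits/symbol


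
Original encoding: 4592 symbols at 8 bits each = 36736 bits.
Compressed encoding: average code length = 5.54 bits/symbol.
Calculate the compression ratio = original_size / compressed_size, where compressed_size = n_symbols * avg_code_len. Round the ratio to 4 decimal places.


original_size = n_symbols * orig_bits = 4592 * 8 = 36736 bits
compressed_size = n_symbols * avg_code_len = 4592 * 5.54 = 25439.68 bits
ratio = original_size / compressed_size = 36736 / 25439.68 = 1.444

Compression ratio = 1.444


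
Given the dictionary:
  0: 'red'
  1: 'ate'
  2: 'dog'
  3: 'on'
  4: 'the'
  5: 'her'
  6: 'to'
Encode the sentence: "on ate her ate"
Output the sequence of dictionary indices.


Look up each word in the dictionary:
  'on' -> 3
  'ate' -> 1
  'her' -> 5
  'ate' -> 1

Encoded: [3, 1, 5, 1]


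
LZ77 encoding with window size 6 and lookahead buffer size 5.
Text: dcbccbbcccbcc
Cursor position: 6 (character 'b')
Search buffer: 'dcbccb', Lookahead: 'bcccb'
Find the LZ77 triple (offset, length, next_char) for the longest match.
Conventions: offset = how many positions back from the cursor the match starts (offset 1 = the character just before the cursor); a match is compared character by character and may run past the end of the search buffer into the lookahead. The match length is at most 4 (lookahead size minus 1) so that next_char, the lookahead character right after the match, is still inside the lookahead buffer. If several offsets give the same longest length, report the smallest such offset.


Try each offset into the search buffer:
  offset=1 (pos 5, char 'b'): match length 1
  offset=2 (pos 4, char 'c'): match length 0
  offset=3 (pos 3, char 'c'): match length 0
  offset=4 (pos 2, char 'b'): match length 3
  offset=5 (pos 1, char 'c'): match length 0
  offset=6 (pos 0, char 'd'): match length 0
Longest match has length 3 at offset 4.
next_char = character at position 6 + 3 = 9 -> 'c'

Best match: offset=4, length=3 (matching 'bcc' starting at position 2)
LZ77 triple: (4, 3, 'c')


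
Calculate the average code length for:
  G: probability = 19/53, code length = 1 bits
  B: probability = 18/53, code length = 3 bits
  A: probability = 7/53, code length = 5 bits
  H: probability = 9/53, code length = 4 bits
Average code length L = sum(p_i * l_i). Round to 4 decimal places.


Weighted contributions p_i * l_i:
  G: (19/53) * 1 = 19/53
  B: (18/53) * 3 = 54/53
  A: (7/53) * 5 = 35/53
  H: (9/53) * 4 = 36/53
Sum = (19 + 54 + 35 + 36)/53 = 144/53

L = 144/53 = 2.7170 bits/symbol


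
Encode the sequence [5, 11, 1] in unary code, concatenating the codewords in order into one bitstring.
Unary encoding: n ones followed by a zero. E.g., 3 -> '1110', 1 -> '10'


Encode each number as n ones followed by a terminating 0:
  5 -> 111110 (6 bits)
  11 -> 111111111110 (12 bits)
  1 -> 10 (2 bits)
Total length = 6 + 12 + 2 = 20 bits.

Unary([5, 11, 1]) = 11111011111111111010 (20 bits)


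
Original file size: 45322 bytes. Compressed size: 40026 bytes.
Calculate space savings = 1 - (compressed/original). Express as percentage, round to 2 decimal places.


ratio = compressed/original = 40026/45322 = 0.883147
savings = 1 - ratio = 1 - 0.883147 = 0.116853
as a percentage: 0.116853 * 100 = 11.69%

Space savings = 1 - 40026/45322 = 11.69%


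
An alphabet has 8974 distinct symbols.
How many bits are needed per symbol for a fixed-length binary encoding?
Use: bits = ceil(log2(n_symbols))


log2(8974) = 13.1315
Bracket: 2^13 = 8192 < 8974 <= 2^14 = 16384
So ceil(log2(8974)) = 14

bits = ceil(log2(8974)) = ceil(13.1315) = 14 bits


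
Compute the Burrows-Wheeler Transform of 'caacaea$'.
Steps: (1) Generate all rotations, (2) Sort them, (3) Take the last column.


Rotations (sorted):
  0: $caacaea -> last char: a
  1: a$caacae -> last char: e
  2: aacaea$c -> last char: c
  3: acaea$ca -> last char: a
  4: aea$caac -> last char: c
  5: caacaea$ -> last char: $
  6: caea$caa -> last char: a
  7: ea$caaca -> last char: a


BWT = aecac$aa


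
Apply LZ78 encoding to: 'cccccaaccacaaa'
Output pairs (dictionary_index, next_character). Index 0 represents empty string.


LZ78 encoding steps:
Dictionary: {0: ''}
Step 1: w='' (idx 0), next='c' -> output (0, 'c'), add 'c' as idx 1
Step 2: w='c' (idx 1), next='c' -> output (1, 'c'), add 'cc' as idx 2
Step 3: w='cc' (idx 2), next='a' -> output (2, 'a'), add 'cca' as idx 3
Step 4: w='' (idx 0), next='a' -> output (0, 'a'), add 'a' as idx 4
Step 5: w='cca' (idx 3), next='c' -> output (3, 'c'), add 'ccac' as idx 5
Step 6: w='a' (idx 4), next='a' -> output (4, 'a'), add 'aa' as idx 6
Step 7: w='a' (idx 4), end of input -> output (4, '')


Encoded: [(0, 'c'), (1, 'c'), (2, 'a'), (0, 'a'), (3, 'c'), (4, 'a'), (4, '')]


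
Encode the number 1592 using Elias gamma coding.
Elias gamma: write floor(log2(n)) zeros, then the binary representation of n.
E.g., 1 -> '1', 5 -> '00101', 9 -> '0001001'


num_bits = floor(log2(1592)) + 1 = 11
leading_zeros = num_bits - 1 = 10
binary(1592) = 11000111000

Elias gamma(1592) = '0000000000' + '11000111000' = 000000000011000111000 (21 bits)
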